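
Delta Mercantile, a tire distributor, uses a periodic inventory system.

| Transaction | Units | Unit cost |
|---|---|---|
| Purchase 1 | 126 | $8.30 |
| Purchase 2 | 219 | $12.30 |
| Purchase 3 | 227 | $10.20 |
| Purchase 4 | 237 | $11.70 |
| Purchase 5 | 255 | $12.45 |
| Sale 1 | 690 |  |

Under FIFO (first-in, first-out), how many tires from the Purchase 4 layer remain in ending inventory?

119

Sale 1 (690) [FIFO — oldest first]: 126 @ $8.30 + 219 @ $12.30 + 227 @ $10.20 + 118 @ $11.70 = $7,435.50
Ending inventory: 119 @ $11.70 + 255 @ $12.45 = $4,567.05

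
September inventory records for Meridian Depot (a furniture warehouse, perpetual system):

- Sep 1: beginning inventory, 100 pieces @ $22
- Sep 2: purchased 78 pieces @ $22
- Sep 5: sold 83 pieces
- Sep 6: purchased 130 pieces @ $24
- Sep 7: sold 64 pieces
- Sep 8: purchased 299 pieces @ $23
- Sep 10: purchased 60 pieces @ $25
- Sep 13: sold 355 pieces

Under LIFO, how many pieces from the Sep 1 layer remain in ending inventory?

Sep 5, 83 sold [LIFO — newest first]: 78 @ $22 + 5 @ $22 = $1,826
Sep 7, 64 sold [LIFO — newest first]: 64 @ $24 = $1,536
Sep 13, 355 sold [LIFO — newest first]: 60 @ $25 + 295 @ $23 = $8,285
Total COGS = $1,826 + $1,536 + $8,285 = $11,647
Ending inventory: 95 @ $22 + 66 @ $24 + 4 @ $23 = $3,766

95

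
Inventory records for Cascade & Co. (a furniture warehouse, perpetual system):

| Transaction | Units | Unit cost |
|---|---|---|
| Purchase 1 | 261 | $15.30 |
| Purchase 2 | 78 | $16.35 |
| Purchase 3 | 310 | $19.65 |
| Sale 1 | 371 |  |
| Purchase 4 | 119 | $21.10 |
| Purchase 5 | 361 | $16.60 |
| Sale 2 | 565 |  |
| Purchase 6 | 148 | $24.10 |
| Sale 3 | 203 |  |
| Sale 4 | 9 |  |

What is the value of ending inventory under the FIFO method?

Sale 1 (371) [FIFO — oldest first]: 261 @ $15.30 + 78 @ $16.35 + 32 @ $19.65 = $5,897.40
Sale 2 (565) [FIFO — oldest first]: 278 @ $19.65 + 119 @ $21.10 + 168 @ $16.60 = $10,762.40
Sale 3 (203) [FIFO — oldest first]: 193 @ $16.60 + 10 @ $24.10 = $3,444.80
Sale 4 (9) [FIFO — oldest first]: 9 @ $24.10 = $216.90
Total COGS = $5,897.40 + $10,762.40 + $3,444.80 + $216.90 = $20,321.50
Ending inventory: 129 @ $24.10 = $3,108.90

Ending inventory = $3,108.90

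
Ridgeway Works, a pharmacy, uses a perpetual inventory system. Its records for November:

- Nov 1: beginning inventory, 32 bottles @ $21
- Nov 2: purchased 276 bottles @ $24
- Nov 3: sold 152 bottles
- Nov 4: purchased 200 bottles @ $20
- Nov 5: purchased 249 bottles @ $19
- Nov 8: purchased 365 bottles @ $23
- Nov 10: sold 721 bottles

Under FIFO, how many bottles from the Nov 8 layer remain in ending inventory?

249

Nov 3, 152 sold [FIFO — oldest first]: 32 @ $21 + 120 @ $24 = $3,552
Nov 10, 721 sold [FIFO — oldest first]: 156 @ $24 + 200 @ $20 + 249 @ $19 + 116 @ $23 = $15,143
Total COGS = $3,552 + $15,143 = $18,695
Ending inventory: 249 @ $23 = $5,727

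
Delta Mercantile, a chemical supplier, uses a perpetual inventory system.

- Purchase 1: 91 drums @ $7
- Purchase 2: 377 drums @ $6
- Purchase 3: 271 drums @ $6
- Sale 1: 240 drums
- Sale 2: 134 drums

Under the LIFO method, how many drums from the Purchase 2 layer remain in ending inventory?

Sale 1 (240) [LIFO — newest first]: 240 @ $6 = $1,440
Sale 2 (134) [LIFO — newest first]: 31 @ $6 + 103 @ $6 = $804
Total COGS = $1,440 + $804 = $2,244
Ending inventory: 91 @ $7 + 274 @ $6 = $2,281
Check: goods available $4,525 = COGS $2,244 + ending $2,281

274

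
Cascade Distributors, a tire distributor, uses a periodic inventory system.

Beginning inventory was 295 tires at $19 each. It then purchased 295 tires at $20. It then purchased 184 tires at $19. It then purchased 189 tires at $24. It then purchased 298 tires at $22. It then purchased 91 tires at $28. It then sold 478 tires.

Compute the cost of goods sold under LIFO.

COGS = $11,240

Sale 1 (478) [LIFO — newest first]: 91 @ $28 + 298 @ $22 + 89 @ $24 = $11,240
Ending inventory: 295 @ $19 + 295 @ $20 + 184 @ $19 + 100 @ $24 = $17,401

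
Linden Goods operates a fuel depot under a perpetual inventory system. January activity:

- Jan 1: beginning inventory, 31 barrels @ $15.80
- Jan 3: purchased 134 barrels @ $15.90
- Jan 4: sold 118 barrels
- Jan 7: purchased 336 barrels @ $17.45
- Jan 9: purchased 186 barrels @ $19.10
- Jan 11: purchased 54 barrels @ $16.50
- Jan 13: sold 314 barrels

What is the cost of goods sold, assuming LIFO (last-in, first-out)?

COGS = $7,611.10

Jan 4, 118 sold [LIFO — newest first]: 118 @ $15.90 = $1,876.20
Jan 13, 314 sold [LIFO — newest first]: 54 @ $16.50 + 186 @ $19.10 + 74 @ $17.45 = $5,734.90
Total COGS = $1,876.20 + $5,734.90 = $7,611.10
Ending inventory: 31 @ $15.80 + 16 @ $15.90 + 262 @ $17.45 = $5,316.10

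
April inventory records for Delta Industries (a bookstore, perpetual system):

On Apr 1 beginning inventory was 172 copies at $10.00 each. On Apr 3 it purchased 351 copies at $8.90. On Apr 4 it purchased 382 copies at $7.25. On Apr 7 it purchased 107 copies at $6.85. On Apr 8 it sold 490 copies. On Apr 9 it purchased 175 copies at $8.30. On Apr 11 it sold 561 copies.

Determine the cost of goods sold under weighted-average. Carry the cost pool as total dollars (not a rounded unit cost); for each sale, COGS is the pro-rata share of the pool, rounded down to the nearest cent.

After Apr 1: 172 on hand, pool $1,720.00 (≈ $10.0000 each)
After Apr 3: 523 on hand, pool $4,843.90 (≈ $9.2618 each)
After Apr 4: 905 on hand, pool $7,613.40 (≈ $8.4126 each)
After Apr 7: 1012 on hand, pool $8,346.35 (≈ $8.2474 each)
Apr 8, sell 490: 490/1012 × $8,346.35 → $4,041.21
After Apr 9: 697 on hand, pool $5,757.64 (≈ $8.2606 each)
Apr 11, sell 561: 561/697 × $5,757.64 → $4,634.19
Total COGS = $4,041.21 + $4,634.19 = $8,675.40
Ending inventory (cost pool remaining) = $1,123.45
Check: goods available $9,798.85 = COGS $8,675.40 + ending $1,123.45

COGS = $8,675.40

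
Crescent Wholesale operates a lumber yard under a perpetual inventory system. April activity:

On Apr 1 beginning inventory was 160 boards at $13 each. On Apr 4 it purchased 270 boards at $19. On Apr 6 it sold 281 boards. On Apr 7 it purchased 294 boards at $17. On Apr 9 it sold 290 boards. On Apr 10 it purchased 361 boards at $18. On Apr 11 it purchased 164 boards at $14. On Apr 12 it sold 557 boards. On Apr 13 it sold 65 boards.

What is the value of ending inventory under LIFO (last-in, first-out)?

Ending inventory = $728

Apr 6, 281 sold [LIFO — newest first]: 270 @ $19 + 11 @ $13 = $5,273
Apr 9, 290 sold [LIFO — newest first]: 290 @ $17 = $4,930
Apr 12, 557 sold [LIFO — newest first]: 164 @ $14 + 361 @ $18 + 4 @ $17 + 28 @ $13 = $9,226
Apr 13, 65 sold [LIFO — newest first]: 65 @ $13 = $845
Total COGS = $5,273 + $4,930 + $9,226 + $845 = $20,274
Ending inventory: 56 @ $13 = $728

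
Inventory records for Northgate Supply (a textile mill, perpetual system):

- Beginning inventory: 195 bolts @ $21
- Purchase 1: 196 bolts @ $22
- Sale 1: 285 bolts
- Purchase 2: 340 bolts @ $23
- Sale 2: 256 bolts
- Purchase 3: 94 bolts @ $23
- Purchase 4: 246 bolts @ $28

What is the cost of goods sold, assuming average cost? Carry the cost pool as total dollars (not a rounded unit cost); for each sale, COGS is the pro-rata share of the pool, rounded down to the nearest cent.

COGS = $11,924.67

After Beginning: 195 on hand, pool $4,095.00 (≈ $21.0000 each)
After Purchase 1: 391 on hand, pool $8,407.00 (≈ $21.5013 each)
Sale 1, sell 285: 285/391 × $8,407.00 → $6,127.86
After Purchase 2: 446 on hand, pool $10,099.14 (≈ $22.6438 each)
Sale 2, sell 256: 256/446 × $10,099.14 → $5,796.81
After Purchase 3: 284 on hand, pool $6,464.33 (≈ $22.7617 each)
After Purchase 4: 530 on hand, pool $13,352.33 (≈ $25.1931 each)
Total COGS = $6,127.86 + $5,796.81 = $11,924.67
Ending inventory (cost pool remaining) = $13,352.33
Check: goods available $25,277.00 = COGS $11,924.67 + ending $13,352.33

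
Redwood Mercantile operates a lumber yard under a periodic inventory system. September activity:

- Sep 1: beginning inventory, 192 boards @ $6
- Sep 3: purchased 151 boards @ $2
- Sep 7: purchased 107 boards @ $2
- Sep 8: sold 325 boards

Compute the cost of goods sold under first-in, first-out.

COGS = $1,418

Sep 8, 325 sold [FIFO — oldest first]: 192 @ $6 + 133 @ $2 = $1,418
Ending inventory: 18 @ $2 + 107 @ $2 = $250
Check: goods available $1,668 = COGS $1,418 + ending $250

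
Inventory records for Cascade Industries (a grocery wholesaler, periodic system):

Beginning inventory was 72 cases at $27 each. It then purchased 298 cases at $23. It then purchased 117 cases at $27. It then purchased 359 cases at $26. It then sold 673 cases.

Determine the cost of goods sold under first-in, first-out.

COGS = $16,793

Sale 1 (673) [FIFO — oldest first]: 72 @ $27 + 298 @ $23 + 117 @ $27 + 186 @ $26 = $16,793
Ending inventory: 173 @ $26 = $4,498
Check: goods available $21,291 = COGS $16,793 + ending $4,498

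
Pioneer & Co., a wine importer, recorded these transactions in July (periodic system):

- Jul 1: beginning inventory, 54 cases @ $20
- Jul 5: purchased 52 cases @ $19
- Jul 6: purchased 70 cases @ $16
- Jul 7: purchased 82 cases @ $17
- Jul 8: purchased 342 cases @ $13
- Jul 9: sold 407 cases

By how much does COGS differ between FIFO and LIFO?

$968

FIFO COGS: 54 @ $20 + 52 @ $19 + 70 @ $16 + 82 @ $17 + 149 @ $13 = $6,519
LIFO COGS: 342 @ $13 + 65 @ $17 = $5,551
Difference = |$6,519 − $5,551| = $968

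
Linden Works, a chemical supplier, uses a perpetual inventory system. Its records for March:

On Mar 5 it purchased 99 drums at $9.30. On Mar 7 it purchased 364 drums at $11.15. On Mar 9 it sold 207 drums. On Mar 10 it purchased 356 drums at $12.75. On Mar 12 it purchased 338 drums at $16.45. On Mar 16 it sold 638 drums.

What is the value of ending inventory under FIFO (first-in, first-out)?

Mar 9, 207 sold [FIFO — oldest first]: 99 @ $9.30 + 108 @ $11.15 = $2,124.90
Mar 16, 638 sold [FIFO — oldest first]: 256 @ $11.15 + 356 @ $12.75 + 26 @ $16.45 = $7,821.10
Total COGS = $2,124.90 + $7,821.10 = $9,946.00
Ending inventory: 312 @ $16.45 = $5,132.40

Ending inventory = $5,132.40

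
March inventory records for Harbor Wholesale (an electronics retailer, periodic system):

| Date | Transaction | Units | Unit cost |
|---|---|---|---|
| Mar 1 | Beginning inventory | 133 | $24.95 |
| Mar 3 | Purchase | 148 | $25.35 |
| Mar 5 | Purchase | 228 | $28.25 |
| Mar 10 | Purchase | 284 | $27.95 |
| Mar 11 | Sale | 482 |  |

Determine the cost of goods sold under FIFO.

Mar 11, 482 sold [FIFO — oldest first]: 133 @ $24.95 + 148 @ $25.35 + 201 @ $28.25 = $12,748.40
Ending inventory: 27 @ $28.25 + 284 @ $27.95 = $8,700.55

COGS = $12,748.40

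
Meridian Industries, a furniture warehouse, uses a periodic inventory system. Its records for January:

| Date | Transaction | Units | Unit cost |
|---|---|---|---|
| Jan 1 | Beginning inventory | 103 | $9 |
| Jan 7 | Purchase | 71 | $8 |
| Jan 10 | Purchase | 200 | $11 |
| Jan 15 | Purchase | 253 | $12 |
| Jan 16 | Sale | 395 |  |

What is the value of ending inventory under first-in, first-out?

Ending inventory = $2,784

Jan 16, 395 sold [FIFO — oldest first]: 103 @ $9 + 71 @ $8 + 200 @ $11 + 21 @ $12 = $3,947
Ending inventory: 232 @ $12 = $2,784
Check: goods available $6,731 = COGS $3,947 + ending $2,784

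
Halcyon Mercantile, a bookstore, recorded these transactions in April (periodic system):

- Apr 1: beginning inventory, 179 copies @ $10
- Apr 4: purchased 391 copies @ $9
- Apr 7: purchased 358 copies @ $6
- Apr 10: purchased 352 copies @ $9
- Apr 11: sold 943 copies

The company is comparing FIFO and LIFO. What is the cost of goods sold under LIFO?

COGS = $7,413

FIFO COGS: 179 @ $10 + 391 @ $9 + 358 @ $6 + 15 @ $9 = $7,592
LIFO COGS: 352 @ $9 + 358 @ $6 + 233 @ $9 = $7,413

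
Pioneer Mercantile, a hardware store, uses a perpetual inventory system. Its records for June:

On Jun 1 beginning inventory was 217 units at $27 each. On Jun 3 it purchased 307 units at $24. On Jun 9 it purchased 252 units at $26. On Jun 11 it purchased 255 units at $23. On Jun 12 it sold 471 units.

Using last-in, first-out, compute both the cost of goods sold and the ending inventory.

COGS = $11,481; ending inventory = $14,163

Jun 12, 471 sold [LIFO — newest first]: 255 @ $23 + 216 @ $26 = $11,481
Ending inventory: 217 @ $27 + 307 @ $24 + 36 @ $26 = $14,163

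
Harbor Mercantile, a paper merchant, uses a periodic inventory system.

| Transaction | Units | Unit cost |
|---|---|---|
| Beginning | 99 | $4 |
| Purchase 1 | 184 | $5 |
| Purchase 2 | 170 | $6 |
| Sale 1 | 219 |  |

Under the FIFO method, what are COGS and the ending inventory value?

Sale 1 (219) [FIFO — oldest first]: 99 @ $4 + 120 @ $5 = $996
Ending inventory: 64 @ $5 + 170 @ $6 = $1,340

COGS = $996; ending inventory = $1,340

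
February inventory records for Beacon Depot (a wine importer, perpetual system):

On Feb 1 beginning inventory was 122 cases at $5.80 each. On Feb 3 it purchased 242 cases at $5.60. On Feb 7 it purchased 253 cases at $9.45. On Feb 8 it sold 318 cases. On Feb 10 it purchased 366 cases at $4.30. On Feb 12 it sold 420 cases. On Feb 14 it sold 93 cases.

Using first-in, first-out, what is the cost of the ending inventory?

Feb 8, 318 sold [FIFO — oldest first]: 122 @ $5.80 + 196 @ $5.60 = $1,805.20
Feb 12, 420 sold [FIFO — oldest first]: 46 @ $5.60 + 253 @ $9.45 + 121 @ $4.30 = $3,168.75
Feb 14, 93 sold [FIFO — oldest first]: 93 @ $4.30 = $399.90
Total COGS = $1,805.20 + $3,168.75 + $399.90 = $5,373.85
Ending inventory: 152 @ $4.30 = $653.60
Check: goods available $6,027.45 = COGS $5,373.85 + ending $653.60

Ending inventory = $653.60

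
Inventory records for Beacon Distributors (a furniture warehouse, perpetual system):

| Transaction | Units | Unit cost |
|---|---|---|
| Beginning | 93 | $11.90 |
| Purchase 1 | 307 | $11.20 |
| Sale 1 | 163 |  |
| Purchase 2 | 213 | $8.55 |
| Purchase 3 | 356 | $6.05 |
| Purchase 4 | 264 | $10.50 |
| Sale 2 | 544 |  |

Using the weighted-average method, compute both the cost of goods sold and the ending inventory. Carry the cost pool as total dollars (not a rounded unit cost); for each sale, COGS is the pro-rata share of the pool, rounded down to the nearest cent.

After Beginning: 93 on hand, pool $1,106.70 (≈ $11.9000 each)
After Purchase 1: 400 on hand, pool $4,545.10 (≈ $11.3628 each)
Sale 1, sell 163: 163/400 × $4,545.10 → $1,852.12
After Purchase 2: 450 on hand, pool $4,514.13 (≈ $10.0314 each)
After Purchase 3: 806 on hand, pool $6,667.93 (≈ $8.2729 each)
After Purchase 4: 1070 on hand, pool $9,439.93 (≈ $8.8224 each)
Sale 2, sell 544: 544/1070 × $9,439.93 → $4,799.36
Total COGS = $1,852.12 + $4,799.36 = $6,651.48
Ending inventory (cost pool remaining) = $4,640.57

COGS = $6,651.48; ending inventory = $4,640.57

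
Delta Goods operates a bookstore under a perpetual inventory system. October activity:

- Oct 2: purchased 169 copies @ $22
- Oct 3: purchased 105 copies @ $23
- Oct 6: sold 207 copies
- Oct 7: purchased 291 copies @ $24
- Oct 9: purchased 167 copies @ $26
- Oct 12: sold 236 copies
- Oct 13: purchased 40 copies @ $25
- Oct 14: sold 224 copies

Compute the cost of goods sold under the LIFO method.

COGS = $16,073

Oct 6, 207 sold [LIFO — newest first]: 105 @ $23 + 102 @ $22 = $4,659
Oct 12, 236 sold [LIFO — newest first]: 167 @ $26 + 69 @ $24 = $5,998
Oct 14, 224 sold [LIFO — newest first]: 40 @ $25 + 184 @ $24 = $5,416
Total COGS = $4,659 + $5,998 + $5,416 = $16,073
Ending inventory: 67 @ $22 + 38 @ $24 = $2,386
Check: goods available $18,459 = COGS $16,073 + ending $2,386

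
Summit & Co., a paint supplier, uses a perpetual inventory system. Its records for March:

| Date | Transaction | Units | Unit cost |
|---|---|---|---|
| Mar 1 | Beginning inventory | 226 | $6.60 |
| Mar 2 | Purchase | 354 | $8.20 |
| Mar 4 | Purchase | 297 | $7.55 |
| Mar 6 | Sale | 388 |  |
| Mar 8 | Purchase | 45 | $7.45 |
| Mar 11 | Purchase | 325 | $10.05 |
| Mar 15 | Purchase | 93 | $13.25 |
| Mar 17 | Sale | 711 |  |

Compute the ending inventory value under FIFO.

Ending inventory = $2,719.65

Mar 6, 388 sold [FIFO — oldest first]: 226 @ $6.60 + 162 @ $8.20 = $2,820.00
Mar 17, 711 sold [FIFO — oldest first]: 192 @ $8.20 + 297 @ $7.55 + 45 @ $7.45 + 177 @ $10.05 = $5,930.85
Total COGS = $2,820.00 + $5,930.85 = $8,750.85
Ending inventory: 148 @ $10.05 + 93 @ $13.25 = $2,719.65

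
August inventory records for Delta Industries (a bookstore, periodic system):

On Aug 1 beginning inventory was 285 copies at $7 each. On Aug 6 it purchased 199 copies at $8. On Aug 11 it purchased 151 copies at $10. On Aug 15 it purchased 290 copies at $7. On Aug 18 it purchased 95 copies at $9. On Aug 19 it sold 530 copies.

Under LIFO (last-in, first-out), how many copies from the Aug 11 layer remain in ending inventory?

6

Aug 19, 530 sold [LIFO — newest first]: 95 @ $9 + 290 @ $7 + 145 @ $10 = $4,335
Ending inventory: 285 @ $7 + 199 @ $8 + 6 @ $10 = $3,647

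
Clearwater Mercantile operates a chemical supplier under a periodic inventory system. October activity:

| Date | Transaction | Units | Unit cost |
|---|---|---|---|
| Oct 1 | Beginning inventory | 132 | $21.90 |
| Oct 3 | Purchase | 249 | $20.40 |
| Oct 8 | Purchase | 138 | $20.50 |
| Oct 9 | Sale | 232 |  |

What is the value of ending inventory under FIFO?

Oct 9, 232 sold [FIFO — oldest first]: 132 @ $21.90 + 100 @ $20.40 = $4,930.80
Ending inventory: 149 @ $20.40 + 138 @ $20.50 = $5,868.60

Ending inventory = $5,868.60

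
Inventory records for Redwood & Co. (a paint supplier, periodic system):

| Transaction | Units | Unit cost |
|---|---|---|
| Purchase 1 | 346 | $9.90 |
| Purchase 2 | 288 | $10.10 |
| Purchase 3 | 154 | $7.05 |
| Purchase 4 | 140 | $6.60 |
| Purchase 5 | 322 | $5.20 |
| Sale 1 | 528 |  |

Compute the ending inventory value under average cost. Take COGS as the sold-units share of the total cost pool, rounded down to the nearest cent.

Ending inventory = $5,786.58

Sale 1, sell 528: 528/1250 × $10,018.30 → $4,231.72
Ending inventory (cost pool remaining) = $5,786.58
Check: goods available $10,018.30 = COGS $4,231.72 + ending $5,786.58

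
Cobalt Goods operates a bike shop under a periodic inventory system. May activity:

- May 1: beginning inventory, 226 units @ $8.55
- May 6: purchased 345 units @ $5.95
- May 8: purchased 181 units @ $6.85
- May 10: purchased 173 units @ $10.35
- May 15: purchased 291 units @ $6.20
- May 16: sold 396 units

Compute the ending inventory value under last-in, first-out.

Ending inventory = $5,928.70

May 16, 396 sold [LIFO — newest first]: 291 @ $6.20 + 105 @ $10.35 = $2,890.95
Ending inventory: 226 @ $8.55 + 345 @ $5.95 + 181 @ $6.85 + 68 @ $10.35 = $5,928.70
Check: goods available $8,819.65 = COGS $2,890.95 + ending $5,928.70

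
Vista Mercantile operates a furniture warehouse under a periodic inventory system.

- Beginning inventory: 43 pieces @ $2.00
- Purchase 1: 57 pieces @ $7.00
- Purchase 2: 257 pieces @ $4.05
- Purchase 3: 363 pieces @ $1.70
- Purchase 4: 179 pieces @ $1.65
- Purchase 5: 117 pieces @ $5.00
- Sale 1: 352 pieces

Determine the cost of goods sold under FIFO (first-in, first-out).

COGS = $1,505.60

Sale 1 (352) [FIFO — oldest first]: 43 @ $2.00 + 57 @ $7.00 + 252 @ $4.05 = $1,505.60
Ending inventory: 5 @ $4.05 + 363 @ $1.70 + 179 @ $1.65 + 117 @ $5.00 = $1,517.70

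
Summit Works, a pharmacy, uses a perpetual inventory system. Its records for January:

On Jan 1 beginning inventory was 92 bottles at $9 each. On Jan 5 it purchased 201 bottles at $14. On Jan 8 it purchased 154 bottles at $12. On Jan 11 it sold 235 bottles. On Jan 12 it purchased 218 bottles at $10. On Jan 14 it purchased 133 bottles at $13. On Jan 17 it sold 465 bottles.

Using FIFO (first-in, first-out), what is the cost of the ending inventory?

Ending inventory = $1,274

Jan 11, 235 sold [FIFO — oldest first]: 92 @ $9 + 143 @ $14 = $2,830
Jan 17, 465 sold [FIFO — oldest first]: 58 @ $14 + 154 @ $12 + 218 @ $10 + 35 @ $13 = $5,295
Total COGS = $2,830 + $5,295 = $8,125
Ending inventory: 98 @ $13 = $1,274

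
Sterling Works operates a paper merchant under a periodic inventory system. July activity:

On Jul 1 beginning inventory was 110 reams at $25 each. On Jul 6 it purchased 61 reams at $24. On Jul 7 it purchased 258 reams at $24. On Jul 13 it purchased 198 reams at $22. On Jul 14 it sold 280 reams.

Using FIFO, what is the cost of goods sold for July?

Jul 14, 280 sold [FIFO — oldest first]: 110 @ $25 + 61 @ $24 + 109 @ $24 = $6,830
Ending inventory: 149 @ $24 + 198 @ $22 = $7,932
Check: goods available $14,762 = COGS $6,830 + ending $7,932

COGS = $6,830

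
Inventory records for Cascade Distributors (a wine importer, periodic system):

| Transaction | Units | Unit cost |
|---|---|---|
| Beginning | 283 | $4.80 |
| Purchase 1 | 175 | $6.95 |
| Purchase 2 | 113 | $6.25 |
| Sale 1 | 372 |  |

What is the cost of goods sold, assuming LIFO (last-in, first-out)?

COGS = $2,325.70

Sale 1 (372) [LIFO — newest first]: 113 @ $6.25 + 175 @ $6.95 + 84 @ $4.80 = $2,325.70
Ending inventory: 199 @ $4.80 = $955.20
Check: goods available $3,280.90 = COGS $2,325.70 + ending $955.20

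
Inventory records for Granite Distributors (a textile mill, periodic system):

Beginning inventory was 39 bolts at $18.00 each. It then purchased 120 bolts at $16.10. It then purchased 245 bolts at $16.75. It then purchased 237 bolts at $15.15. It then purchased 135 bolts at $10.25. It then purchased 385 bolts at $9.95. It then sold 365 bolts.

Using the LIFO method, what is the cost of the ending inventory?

Sale 1 (365) [LIFO — newest first]: 365 @ $9.95 = $3,631.75
Ending inventory: 39 @ $18.00 + 120 @ $16.10 + 245 @ $16.75 + 237 @ $15.15 + 135 @ $10.25 + 20 @ $9.95 = $11,911.05

Ending inventory = $11,911.05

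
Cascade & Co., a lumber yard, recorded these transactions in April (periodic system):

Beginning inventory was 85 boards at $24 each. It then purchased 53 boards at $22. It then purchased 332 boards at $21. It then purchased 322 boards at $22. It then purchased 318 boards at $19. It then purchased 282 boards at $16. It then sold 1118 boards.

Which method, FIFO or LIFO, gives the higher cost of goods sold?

FIFO

FIFO COGS: 85 @ $24 + 53 @ $22 + 332 @ $21 + 322 @ $22 + 318 @ $19 + 8 @ $16 = $23,432
LIFO COGS: 282 @ $16 + 318 @ $19 + 322 @ $22 + 196 @ $21 = $21,754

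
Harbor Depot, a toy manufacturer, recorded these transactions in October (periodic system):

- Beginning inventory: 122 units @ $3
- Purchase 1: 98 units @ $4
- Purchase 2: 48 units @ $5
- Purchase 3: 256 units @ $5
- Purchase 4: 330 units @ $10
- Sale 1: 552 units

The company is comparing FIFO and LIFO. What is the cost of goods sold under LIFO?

FIFO COGS: 122 @ $3 + 98 @ $4 + 48 @ $5 + 256 @ $5 + 28 @ $10 = $2,558
LIFO COGS: 330 @ $10 + 222 @ $5 = $4,410

COGS = $4,410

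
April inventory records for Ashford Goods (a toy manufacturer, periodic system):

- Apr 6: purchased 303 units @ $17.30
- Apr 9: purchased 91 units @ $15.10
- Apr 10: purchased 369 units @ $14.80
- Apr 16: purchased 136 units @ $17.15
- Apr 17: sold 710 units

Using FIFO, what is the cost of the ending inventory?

Apr 17, 710 sold [FIFO — oldest first]: 303 @ $17.30 + 91 @ $15.10 + 316 @ $14.80 = $11,292.80
Ending inventory: 53 @ $14.80 + 136 @ $17.15 = $3,116.80
Check: goods available $14,409.60 = COGS $11,292.80 + ending $3,116.80

Ending inventory = $3,116.80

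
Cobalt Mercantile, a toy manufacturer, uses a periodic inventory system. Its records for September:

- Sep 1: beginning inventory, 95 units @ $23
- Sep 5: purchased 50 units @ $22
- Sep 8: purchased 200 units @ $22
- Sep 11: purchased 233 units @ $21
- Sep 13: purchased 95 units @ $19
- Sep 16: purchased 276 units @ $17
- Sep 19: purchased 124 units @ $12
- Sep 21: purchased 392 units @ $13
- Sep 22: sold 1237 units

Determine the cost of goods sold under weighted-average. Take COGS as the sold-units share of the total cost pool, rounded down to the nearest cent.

Sep 22, sell 1237: 1237/1465 × $25,659.00 → $21,665.65
Ending inventory (cost pool remaining) = $3,993.35

COGS = $21,665.65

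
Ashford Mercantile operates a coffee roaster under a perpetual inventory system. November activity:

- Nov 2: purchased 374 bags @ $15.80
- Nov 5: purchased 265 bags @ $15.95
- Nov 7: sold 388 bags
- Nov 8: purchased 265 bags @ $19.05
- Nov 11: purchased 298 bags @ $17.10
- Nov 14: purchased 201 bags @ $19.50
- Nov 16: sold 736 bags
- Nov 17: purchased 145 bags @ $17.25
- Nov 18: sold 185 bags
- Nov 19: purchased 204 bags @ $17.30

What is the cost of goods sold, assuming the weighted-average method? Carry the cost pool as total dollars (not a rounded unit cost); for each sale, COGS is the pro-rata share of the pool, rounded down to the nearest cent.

After Nov 2: 374 on hand, pool $5,909.20 (≈ $15.8000 each)
After Nov 5: 639 on hand, pool $10,135.95 (≈ $15.8622 each)
Nov 7, sell 388: 388/639 × $10,135.95 → $6,154.53
After Nov 8: 516 on hand, pool $9,029.67 (≈ $17.4994 each)
After Nov 11: 814 on hand, pool $14,125.47 (≈ $17.3532 each)
After Nov 14: 1015 on hand, pool $18,044.97 (≈ $17.7783 each)
Nov 16, sell 736: 736/1015 × $18,044.97 → $13,084.82
After Nov 17: 424 on hand, pool $7,461.40 (≈ $17.5976 each)
Nov 18, sell 185: 185/424 × $7,461.40 → $3,255.56
After Nov 19: 443 on hand, pool $7,735.04 (≈ $17.4606 each)
Total COGS = $6,154.53 + $13,084.82 + $3,255.56 = $22,494.91
Ending inventory (cost pool remaining) = $7,735.04

COGS = $22,494.91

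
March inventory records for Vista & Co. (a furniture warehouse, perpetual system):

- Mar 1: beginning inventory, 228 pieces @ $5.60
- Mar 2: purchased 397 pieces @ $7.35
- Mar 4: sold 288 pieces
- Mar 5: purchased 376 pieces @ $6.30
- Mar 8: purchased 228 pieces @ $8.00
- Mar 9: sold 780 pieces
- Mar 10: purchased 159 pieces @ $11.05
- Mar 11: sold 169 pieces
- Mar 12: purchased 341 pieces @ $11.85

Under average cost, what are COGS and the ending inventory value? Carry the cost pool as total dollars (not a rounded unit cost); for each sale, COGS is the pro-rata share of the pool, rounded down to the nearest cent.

After Mar 1: 228 on hand, pool $1,276.80 (≈ $5.6000 each)
After Mar 2: 625 on hand, pool $4,194.75 (≈ $6.7116 each)
Mar 4, sell 288: 288/625 × $4,194.75 → $1,932.94
After Mar 5: 713 on hand, pool $4,630.61 (≈ $6.4945 each)
After Mar 8: 941 on hand, pool $6,454.61 (≈ $6.8593 each)
Mar 9, sell 780: 780/941 × $6,454.61 → $5,350.26
After Mar 10: 320 on hand, pool $2,861.30 (≈ $8.9416 each)
Mar 11, sell 169: 169/320 × $2,861.30 → $1,511.12
After Mar 12: 492 on hand, pool $5,391.03 (≈ $10.9574 each)
Total COGS = $1,932.94 + $5,350.26 + $1,511.12 = $8,794.32
Ending inventory (cost pool remaining) = $5,391.03

COGS = $8,794.32; ending inventory = $5,391.03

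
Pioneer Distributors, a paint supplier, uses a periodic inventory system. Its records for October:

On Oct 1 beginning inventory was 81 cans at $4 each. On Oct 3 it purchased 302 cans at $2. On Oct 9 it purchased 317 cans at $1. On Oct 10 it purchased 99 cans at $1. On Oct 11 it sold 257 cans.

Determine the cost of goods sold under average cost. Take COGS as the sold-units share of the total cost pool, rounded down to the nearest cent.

Oct 11, sell 257: 257/799 × $1,344.00 → $432.30
Ending inventory (cost pool remaining) = $911.70

COGS = $432.30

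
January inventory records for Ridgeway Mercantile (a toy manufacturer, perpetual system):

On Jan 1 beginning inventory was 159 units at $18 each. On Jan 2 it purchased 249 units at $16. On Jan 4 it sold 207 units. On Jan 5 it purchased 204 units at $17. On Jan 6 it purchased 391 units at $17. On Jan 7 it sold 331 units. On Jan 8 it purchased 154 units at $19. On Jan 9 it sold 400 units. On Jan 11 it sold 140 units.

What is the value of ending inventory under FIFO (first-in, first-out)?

Ending inventory = $1,501

Jan 4, 207 sold [FIFO — oldest first]: 159 @ $18 + 48 @ $16 = $3,630
Jan 7, 331 sold [FIFO — oldest first]: 201 @ $16 + 130 @ $17 = $5,426
Jan 9, 400 sold [FIFO — oldest first]: 74 @ $17 + 326 @ $17 = $6,800
Jan 11, 140 sold [FIFO — oldest first]: 65 @ $17 + 75 @ $19 = $2,530
Total COGS = $3,630 + $5,426 + $6,800 + $2,530 = $18,386
Ending inventory: 79 @ $19 = $1,501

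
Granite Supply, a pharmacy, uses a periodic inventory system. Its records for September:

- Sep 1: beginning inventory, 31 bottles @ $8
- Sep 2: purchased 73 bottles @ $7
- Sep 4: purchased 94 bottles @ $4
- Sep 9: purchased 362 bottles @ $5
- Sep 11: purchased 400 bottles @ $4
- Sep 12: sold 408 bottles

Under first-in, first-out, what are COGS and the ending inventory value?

Sep 12, 408 sold [FIFO — oldest first]: 31 @ $8 + 73 @ $7 + 94 @ $4 + 210 @ $5 = $2,185
Ending inventory: 152 @ $5 + 400 @ $4 = $2,360

COGS = $2,185; ending inventory = $2,360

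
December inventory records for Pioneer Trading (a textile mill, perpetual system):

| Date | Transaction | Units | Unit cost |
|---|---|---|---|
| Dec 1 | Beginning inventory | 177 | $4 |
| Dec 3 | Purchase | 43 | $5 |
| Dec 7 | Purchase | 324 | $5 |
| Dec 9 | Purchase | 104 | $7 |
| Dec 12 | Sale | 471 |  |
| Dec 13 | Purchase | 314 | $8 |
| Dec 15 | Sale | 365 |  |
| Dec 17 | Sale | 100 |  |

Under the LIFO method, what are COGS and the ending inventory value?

Dec 12, 471 sold [LIFO — newest first]: 104 @ $7 + 324 @ $5 + 43 @ $5 = $2,563
Dec 15, 365 sold [LIFO — newest first]: 314 @ $8 + 51 @ $4 = $2,716
Dec 17, 100 sold [LIFO — newest first]: 100 @ $4 = $400
Total COGS = $2,563 + $2,716 + $400 = $5,679
Ending inventory: 26 @ $4 = $104

COGS = $5,679; ending inventory = $104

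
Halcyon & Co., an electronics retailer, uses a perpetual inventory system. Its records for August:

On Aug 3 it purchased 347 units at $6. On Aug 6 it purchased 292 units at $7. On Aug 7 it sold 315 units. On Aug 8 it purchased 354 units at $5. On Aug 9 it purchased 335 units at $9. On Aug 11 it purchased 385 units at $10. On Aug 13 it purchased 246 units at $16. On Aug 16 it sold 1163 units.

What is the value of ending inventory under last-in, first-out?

Aug 7, 315 sold [LIFO — newest first]: 292 @ $7 + 23 @ $6 = $2,182
Aug 16, 1163 sold [LIFO — newest first]: 246 @ $16 + 385 @ $10 + 335 @ $9 + 197 @ $5 = $11,786
Total COGS = $2,182 + $11,786 = $13,968
Ending inventory: 324 @ $6 + 157 @ $5 = $2,729
Check: goods available $16,697 = COGS $13,968 + ending $2,729

Ending inventory = $2,729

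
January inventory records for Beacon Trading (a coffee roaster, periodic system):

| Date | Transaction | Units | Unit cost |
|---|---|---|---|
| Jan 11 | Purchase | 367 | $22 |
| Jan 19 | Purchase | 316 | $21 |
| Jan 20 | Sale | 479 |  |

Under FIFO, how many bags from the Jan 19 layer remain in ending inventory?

204

Jan 20, 479 sold [FIFO — oldest first]: 367 @ $22 + 112 @ $21 = $10,426
Ending inventory: 204 @ $21 = $4,284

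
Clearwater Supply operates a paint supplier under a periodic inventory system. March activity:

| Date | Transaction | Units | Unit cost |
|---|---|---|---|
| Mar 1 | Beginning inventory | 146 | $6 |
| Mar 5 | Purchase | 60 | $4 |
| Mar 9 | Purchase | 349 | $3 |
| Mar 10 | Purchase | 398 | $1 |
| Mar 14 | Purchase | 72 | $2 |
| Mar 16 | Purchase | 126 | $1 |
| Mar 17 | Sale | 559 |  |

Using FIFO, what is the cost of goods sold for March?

Mar 17, 559 sold [FIFO — oldest first]: 146 @ $6 + 60 @ $4 + 349 @ $3 + 4 @ $1 = $2,167
Ending inventory: 394 @ $1 + 72 @ $2 + 126 @ $1 = $664

COGS = $2,167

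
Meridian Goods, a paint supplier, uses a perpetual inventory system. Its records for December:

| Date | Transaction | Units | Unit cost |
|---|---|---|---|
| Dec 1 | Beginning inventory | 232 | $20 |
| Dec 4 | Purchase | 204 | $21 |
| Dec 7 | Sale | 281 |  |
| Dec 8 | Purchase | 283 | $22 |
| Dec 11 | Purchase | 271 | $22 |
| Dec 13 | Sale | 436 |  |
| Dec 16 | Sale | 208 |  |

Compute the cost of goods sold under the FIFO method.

Dec 7, 281 sold [FIFO — oldest first]: 232 @ $20 + 49 @ $21 = $5,669
Dec 13, 436 sold [FIFO — oldest first]: 155 @ $21 + 281 @ $22 = $9,437
Dec 16, 208 sold [FIFO — oldest first]: 2 @ $22 + 206 @ $22 = $4,576
Total COGS = $5,669 + $9,437 + $4,576 = $19,682
Ending inventory: 65 @ $22 = $1,430

COGS = $19,682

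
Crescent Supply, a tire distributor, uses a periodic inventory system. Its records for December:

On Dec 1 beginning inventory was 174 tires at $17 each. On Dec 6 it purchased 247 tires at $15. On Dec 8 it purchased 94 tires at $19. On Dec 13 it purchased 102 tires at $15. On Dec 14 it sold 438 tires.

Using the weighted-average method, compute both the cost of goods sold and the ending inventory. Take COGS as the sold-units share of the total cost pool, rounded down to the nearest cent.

Dec 14, sell 438: 438/617 × $9,979.00 → $7,083.95
Ending inventory (cost pool remaining) = $2,895.05
Check: goods available $9,979.00 = COGS $7,083.95 + ending $2,895.05

COGS = $7,083.95; ending inventory = $2,895.05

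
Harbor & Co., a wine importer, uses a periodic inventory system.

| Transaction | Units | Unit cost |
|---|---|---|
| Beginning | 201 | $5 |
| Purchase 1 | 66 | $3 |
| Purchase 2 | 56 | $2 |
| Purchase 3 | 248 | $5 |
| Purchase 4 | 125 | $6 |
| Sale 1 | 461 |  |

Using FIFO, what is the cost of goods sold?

COGS = $2,005

Sale 1 (461) [FIFO — oldest first]: 201 @ $5 + 66 @ $3 + 56 @ $2 + 138 @ $5 = $2,005
Ending inventory: 110 @ $5 + 125 @ $6 = $1,300
Check: goods available $3,305 = COGS $2,005 + ending $1,300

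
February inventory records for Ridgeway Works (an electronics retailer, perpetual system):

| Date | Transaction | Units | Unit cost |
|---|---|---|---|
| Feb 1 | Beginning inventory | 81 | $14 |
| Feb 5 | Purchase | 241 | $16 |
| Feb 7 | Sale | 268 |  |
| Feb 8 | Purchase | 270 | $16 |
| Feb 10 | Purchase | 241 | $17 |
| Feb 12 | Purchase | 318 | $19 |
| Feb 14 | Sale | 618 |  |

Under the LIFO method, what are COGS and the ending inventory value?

Feb 7, 268 sold [LIFO — newest first]: 241 @ $16 + 27 @ $14 = $4,234
Feb 14, 618 sold [LIFO — newest first]: 318 @ $19 + 241 @ $17 + 59 @ $16 = $11,083
Total COGS = $4,234 + $11,083 = $15,317
Ending inventory: 54 @ $14 + 211 @ $16 = $4,132

COGS = $15,317; ending inventory = $4,132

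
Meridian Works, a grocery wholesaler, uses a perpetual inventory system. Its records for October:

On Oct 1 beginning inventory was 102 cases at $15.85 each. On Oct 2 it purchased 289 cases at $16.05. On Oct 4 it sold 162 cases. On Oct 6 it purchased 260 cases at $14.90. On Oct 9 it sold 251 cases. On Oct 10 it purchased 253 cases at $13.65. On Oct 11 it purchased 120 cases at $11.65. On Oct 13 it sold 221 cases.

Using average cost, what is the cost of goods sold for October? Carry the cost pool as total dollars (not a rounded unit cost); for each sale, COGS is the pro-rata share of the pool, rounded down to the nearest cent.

COGS = $9,542.28

After Oct 1: 102 on hand, pool $1,616.70 (≈ $15.8500 each)
After Oct 2: 391 on hand, pool $6,255.15 (≈ $15.9978 each)
Oct 4, sell 162: 162/391 × $6,255.15 → $2,591.64
After Oct 6: 489 on hand, pool $7,537.51 (≈ $15.4141 each)
Oct 9, sell 251: 251/489 × $7,537.51 → $3,868.94
After Oct 10: 491 on hand, pool $7,122.02 (≈ $14.5051 each)
After Oct 11: 611 on hand, pool $8,520.02 (≈ $13.9444 each)
Oct 13, sell 221: 221/611 × $8,520.02 → $3,081.70
Total COGS = $2,591.64 + $3,868.94 + $3,081.70 = $9,542.28
Ending inventory (cost pool remaining) = $5,438.32
Check: goods available $14,980.60 = COGS $9,542.28 + ending $5,438.32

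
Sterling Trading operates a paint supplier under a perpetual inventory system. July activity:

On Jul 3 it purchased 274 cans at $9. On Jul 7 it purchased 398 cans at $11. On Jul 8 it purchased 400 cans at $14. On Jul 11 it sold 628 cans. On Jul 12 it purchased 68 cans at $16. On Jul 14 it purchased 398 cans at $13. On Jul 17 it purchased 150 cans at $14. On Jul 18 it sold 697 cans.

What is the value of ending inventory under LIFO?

Ending inventory = $3,445

Jul 11, 628 sold [LIFO — newest first]: 400 @ $14 + 228 @ $11 = $8,108
Jul 18, 697 sold [LIFO — newest first]: 150 @ $14 + 398 @ $13 + 68 @ $16 + 81 @ $11 = $9,253
Total COGS = $8,108 + $9,253 = $17,361
Ending inventory: 274 @ $9 + 89 @ $11 = $3,445
Check: goods available $20,806 = COGS $17,361 + ending $3,445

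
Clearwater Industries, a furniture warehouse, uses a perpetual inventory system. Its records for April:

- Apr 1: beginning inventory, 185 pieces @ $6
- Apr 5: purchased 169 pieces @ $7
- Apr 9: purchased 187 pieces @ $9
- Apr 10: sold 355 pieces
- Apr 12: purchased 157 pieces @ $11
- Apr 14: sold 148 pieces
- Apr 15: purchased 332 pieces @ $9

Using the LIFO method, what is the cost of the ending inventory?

Apr 10, 355 sold [LIFO — newest first]: 187 @ $9 + 168 @ $7 = $2,859
Apr 14, 148 sold [LIFO — newest first]: 148 @ $11 = $1,628
Total COGS = $2,859 + $1,628 = $4,487
Ending inventory: 185 @ $6 + 1 @ $7 + 9 @ $11 + 332 @ $9 = $4,204
Check: goods available $8,691 = COGS $4,487 + ending $4,204

Ending inventory = $4,204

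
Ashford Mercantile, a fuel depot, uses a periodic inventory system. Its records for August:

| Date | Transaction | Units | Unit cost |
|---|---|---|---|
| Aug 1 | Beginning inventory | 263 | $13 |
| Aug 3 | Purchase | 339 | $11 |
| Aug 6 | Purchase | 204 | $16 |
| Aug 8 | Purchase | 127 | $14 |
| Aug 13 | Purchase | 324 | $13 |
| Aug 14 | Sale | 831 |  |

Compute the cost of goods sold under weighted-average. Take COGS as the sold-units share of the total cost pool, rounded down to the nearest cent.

Aug 14, sell 831: 831/1257 × $16,402.00 → $10,843.32
Ending inventory (cost pool remaining) = $5,558.68

COGS = $10,843.32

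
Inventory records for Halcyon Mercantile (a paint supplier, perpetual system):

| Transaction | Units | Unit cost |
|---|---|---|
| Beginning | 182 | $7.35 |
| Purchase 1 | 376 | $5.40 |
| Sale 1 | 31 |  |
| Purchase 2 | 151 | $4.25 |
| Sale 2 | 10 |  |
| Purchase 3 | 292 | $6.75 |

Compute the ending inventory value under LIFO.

Ending inventory = $5,770.95

Sale 1 (31) [LIFO — newest first]: 31 @ $5.40 = $167.40
Sale 2 (10) [LIFO — newest first]: 10 @ $4.25 = $42.50
Total COGS = $167.40 + $42.50 = $209.90
Ending inventory: 182 @ $7.35 + 345 @ $5.40 + 141 @ $4.25 + 292 @ $6.75 = $5,770.95
Check: goods available $5,980.85 = COGS $209.90 + ending $5,770.95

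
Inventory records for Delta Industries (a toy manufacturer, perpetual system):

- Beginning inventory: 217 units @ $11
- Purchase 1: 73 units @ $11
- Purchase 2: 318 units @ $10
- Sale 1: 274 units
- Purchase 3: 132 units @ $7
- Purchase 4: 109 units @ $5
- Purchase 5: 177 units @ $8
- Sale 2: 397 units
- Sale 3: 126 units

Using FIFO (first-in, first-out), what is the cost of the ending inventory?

Sale 1 (274) [FIFO — oldest first]: 217 @ $11 + 57 @ $11 = $3,014
Sale 2 (397) [FIFO — oldest first]: 16 @ $11 + 318 @ $10 + 63 @ $7 = $3,797
Sale 3 (126) [FIFO — oldest first]: 69 @ $7 + 57 @ $5 = $768
Total COGS = $3,014 + $3,797 + $768 = $7,579
Ending inventory: 52 @ $5 + 177 @ $8 = $1,676

Ending inventory = $1,676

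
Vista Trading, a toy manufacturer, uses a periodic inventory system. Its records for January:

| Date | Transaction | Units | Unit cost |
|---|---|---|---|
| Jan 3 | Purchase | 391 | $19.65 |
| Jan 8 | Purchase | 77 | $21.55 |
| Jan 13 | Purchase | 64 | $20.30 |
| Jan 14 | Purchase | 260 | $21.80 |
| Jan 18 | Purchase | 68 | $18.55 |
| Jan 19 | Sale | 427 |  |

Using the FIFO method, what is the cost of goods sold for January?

Jan 19, 427 sold [FIFO — oldest first]: 391 @ $19.65 + 36 @ $21.55 = $8,458.95
Ending inventory: 41 @ $21.55 + 64 @ $20.30 + 260 @ $21.80 + 68 @ $18.55 = $9,112.15

COGS = $8,458.95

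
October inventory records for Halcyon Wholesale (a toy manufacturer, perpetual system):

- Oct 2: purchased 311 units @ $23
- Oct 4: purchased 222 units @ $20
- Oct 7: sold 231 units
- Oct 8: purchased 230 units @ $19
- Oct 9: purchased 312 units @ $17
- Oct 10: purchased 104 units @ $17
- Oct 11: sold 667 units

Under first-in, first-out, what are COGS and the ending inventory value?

COGS = $18,258; ending inventory = $4,777

Oct 7, 231 sold [FIFO — oldest first]: 231 @ $23 = $5,313
Oct 11, 667 sold [FIFO — oldest first]: 80 @ $23 + 222 @ $20 + 230 @ $19 + 135 @ $17 = $12,945
Total COGS = $5,313 + $12,945 = $18,258
Ending inventory: 177 @ $17 + 104 @ $17 = $4,777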